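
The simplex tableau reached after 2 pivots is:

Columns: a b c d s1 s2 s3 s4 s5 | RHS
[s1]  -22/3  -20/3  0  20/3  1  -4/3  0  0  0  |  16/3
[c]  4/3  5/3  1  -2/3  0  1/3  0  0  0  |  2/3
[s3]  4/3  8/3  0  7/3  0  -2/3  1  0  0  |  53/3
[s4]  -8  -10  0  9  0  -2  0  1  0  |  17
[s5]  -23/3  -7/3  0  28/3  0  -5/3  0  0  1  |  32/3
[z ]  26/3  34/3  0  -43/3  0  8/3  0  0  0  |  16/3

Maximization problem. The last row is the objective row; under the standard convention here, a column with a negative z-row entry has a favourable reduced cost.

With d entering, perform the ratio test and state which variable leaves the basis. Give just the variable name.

Ratios: row 1 (s1): (16/3)/(20/3) = 4/5; row 2 (c): entry -2/3 ≤ 0, skip; row 3 (s3): (53/3)/(7/3) = 53/7; row 4 (s4): 17/9 = 17/9; row 5 (s5): (32/3)/(28/3) = 8/7.
Minimum ratio 4/5 is in the s1 row, so s1 leaves.

s1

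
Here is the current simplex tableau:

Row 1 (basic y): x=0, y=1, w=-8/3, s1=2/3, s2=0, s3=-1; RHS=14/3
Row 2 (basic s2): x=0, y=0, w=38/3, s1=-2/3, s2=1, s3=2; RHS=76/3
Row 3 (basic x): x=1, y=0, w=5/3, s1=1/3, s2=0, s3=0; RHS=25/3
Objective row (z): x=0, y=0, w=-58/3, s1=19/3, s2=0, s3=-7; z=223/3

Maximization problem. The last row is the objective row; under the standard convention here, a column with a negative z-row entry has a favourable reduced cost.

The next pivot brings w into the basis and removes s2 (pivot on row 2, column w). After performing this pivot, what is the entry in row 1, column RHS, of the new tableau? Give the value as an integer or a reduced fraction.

10

Pivot element is row 2, column w: 38/3.
Normalize row 2: new (row 2, RHS) = (76/3)/(38/3) = 2.
row 1 ← row 1 − (-8/3)·(new row 2): 14/3 − (-8/3)·2 = 10.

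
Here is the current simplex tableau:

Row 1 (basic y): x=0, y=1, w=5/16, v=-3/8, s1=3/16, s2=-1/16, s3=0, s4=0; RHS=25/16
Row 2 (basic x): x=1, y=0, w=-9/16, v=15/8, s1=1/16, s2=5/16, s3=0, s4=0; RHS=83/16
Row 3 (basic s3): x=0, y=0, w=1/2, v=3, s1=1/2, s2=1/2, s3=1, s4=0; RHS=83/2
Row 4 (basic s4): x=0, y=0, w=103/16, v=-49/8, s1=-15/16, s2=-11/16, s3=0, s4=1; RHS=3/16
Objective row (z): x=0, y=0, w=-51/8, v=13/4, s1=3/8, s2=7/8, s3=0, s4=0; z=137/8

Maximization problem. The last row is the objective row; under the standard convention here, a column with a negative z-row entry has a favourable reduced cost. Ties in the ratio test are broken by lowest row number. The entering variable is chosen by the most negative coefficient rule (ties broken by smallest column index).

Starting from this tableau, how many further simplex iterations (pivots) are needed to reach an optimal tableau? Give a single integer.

3

pivot: w in, s4 out → z = 1783/103
pivot: v in, x out → z = 1949/69
pivot: s1 in, y out → z = 33
No improving column remains; optimal.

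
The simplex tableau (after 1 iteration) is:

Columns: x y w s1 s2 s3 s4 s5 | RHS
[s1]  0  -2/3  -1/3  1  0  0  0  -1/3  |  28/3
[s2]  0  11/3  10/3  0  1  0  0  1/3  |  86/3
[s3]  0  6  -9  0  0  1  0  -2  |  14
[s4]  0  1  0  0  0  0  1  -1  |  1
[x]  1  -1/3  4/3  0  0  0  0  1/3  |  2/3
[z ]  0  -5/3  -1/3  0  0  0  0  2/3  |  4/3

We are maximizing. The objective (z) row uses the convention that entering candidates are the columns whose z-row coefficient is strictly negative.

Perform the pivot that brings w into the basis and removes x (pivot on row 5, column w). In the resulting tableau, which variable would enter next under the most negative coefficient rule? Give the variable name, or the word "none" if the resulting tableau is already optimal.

Pivot element 4/3. New z-row = old z-row − (-1/3)·(row 5/(4/3)).
Updated z-row coefficients: x: 1/4, y: -7/4, w: 0, s1: 0, s2: 0, s3: 0, s4: 0, s5: 3/4.
The most negative is -7/4 in column y, so y would enter next.

y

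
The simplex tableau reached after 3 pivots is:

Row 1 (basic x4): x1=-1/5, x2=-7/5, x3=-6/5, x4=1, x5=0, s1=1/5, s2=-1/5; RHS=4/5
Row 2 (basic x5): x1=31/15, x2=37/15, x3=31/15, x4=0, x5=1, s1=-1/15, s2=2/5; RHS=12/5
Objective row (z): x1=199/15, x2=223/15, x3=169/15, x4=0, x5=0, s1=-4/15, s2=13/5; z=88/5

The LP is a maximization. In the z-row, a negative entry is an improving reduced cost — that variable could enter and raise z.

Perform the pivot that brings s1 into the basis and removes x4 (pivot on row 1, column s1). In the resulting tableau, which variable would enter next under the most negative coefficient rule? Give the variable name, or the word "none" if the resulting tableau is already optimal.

Pivot element 1/5. New z-row = old z-row − (-4/15)·(row 1/(1/5)).
Updated z-row coefficients: x1: 13, x2: 13, x3: 29/3, x4: 4/3, x5: 0, s1: 0, s2: 7/3.
No coefficient is strictly negative; the tableau after this pivot is optimal.

none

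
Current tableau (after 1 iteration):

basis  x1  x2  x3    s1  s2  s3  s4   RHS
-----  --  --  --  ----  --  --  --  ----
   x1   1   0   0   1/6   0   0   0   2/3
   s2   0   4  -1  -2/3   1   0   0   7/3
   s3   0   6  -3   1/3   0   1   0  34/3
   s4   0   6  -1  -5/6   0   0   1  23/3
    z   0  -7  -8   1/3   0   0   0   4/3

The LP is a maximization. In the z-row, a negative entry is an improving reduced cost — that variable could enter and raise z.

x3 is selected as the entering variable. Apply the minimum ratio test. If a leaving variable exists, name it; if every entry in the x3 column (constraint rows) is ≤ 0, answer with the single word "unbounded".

x3-column entries: row 1: 0, row 2: -1, row 3: -3, row 4: -1. All ≤ 0, so x3 can increase without bound; the LP is unbounded in this direction.

unbounded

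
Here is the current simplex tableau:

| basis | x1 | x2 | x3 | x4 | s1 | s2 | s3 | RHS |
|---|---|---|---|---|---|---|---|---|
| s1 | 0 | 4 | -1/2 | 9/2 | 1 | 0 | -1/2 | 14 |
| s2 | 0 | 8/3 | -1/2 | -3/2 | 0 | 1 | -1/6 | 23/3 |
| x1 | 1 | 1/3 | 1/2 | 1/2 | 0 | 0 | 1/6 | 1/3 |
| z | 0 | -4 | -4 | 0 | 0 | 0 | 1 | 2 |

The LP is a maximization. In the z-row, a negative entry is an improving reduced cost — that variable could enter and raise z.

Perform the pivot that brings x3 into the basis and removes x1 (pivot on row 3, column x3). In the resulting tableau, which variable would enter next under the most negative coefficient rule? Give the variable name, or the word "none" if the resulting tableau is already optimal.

Pivot element 1/2. New z-row = old z-row − (-4)·(row 3/(1/2)).
Updated z-row coefficients: x1: 8, x2: -4/3, x3: 0, x4: 4, s1: 0, s2: 0, s3: 7/3.
The most negative is -4/3 in column x2, so x2 would enter next.

x2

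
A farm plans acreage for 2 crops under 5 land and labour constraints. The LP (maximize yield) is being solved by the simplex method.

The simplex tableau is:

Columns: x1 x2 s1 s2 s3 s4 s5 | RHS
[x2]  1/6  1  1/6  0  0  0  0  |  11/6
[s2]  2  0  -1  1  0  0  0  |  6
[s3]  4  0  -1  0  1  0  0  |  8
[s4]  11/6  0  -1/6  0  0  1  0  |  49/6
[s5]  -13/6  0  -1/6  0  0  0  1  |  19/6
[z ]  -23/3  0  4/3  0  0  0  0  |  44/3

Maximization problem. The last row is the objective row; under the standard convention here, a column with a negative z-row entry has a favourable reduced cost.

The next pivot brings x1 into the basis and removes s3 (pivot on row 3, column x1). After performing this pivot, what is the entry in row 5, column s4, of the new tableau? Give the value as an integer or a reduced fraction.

Pivot element is row 3, column x1: 4.
Normalize row 3: new (row 3, s4) = 0/4 = 0.
row 5 ← row 5 − (-13/6)·(new row 3): 0 − (-13/6)·0 = 0.

0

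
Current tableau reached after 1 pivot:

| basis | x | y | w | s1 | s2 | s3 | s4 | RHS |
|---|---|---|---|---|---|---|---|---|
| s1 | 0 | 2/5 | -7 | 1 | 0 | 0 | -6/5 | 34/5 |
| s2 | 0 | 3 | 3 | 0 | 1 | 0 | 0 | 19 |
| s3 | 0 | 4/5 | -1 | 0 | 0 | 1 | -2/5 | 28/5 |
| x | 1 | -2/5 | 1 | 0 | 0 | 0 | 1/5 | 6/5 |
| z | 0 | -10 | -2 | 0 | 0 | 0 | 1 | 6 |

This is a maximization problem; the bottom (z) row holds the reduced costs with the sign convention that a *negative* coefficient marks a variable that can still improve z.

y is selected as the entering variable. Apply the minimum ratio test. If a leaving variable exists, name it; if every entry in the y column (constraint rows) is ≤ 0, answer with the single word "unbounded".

s2

Ratios: row 1 (s1): (34/5)/(2/5) = 17; row 2 (s2): 19/3 = 19/3; row 3 (s3): (28/5)/(4/5) = 7; row 4 (x): entry -2/5 ≤ 0, skip.
Minimum ratio is in the s2 row, so s2 leaves.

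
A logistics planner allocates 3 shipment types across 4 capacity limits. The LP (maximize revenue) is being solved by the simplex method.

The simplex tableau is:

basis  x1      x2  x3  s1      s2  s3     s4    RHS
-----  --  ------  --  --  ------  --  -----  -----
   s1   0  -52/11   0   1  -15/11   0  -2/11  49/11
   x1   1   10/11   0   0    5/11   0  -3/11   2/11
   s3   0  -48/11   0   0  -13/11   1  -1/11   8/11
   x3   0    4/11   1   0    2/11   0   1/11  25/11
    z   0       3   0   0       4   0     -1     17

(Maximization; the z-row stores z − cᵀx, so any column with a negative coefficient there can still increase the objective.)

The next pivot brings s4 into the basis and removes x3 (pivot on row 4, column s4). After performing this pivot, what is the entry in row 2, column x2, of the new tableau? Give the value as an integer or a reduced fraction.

Pivot element is row 4, column s4: 1/11.
Normalize row 4: new (row 4, x2) = (4/11)/(1/11) = 4.
row 2 ← row 2 − (-3/11)·(new row 4): 10/11 − (-3/11)·4 = 2.

2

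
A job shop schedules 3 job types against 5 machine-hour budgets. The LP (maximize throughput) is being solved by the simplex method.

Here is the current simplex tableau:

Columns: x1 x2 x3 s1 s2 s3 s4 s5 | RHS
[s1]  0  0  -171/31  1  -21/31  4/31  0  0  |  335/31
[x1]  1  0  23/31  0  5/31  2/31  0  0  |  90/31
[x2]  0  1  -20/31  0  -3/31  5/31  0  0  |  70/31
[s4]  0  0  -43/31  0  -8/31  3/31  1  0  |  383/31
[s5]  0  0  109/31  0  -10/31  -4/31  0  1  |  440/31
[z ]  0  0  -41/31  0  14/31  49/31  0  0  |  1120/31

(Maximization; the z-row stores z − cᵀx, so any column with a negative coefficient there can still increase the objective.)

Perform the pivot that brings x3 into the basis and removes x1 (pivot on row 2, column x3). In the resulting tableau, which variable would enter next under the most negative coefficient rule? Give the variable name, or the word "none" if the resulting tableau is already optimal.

none

Pivot element 23/31. New z-row = old z-row − (-41/31)·(row 2/(23/31)).
Updated z-row coefficients: x1: 41/23, x2: 0, x3: 0, s1: 0, s2: 17/23, s3: 39/23, s4: 0, s5: 0.
No coefficient is strictly negative; the tableau after this pivot is optimal.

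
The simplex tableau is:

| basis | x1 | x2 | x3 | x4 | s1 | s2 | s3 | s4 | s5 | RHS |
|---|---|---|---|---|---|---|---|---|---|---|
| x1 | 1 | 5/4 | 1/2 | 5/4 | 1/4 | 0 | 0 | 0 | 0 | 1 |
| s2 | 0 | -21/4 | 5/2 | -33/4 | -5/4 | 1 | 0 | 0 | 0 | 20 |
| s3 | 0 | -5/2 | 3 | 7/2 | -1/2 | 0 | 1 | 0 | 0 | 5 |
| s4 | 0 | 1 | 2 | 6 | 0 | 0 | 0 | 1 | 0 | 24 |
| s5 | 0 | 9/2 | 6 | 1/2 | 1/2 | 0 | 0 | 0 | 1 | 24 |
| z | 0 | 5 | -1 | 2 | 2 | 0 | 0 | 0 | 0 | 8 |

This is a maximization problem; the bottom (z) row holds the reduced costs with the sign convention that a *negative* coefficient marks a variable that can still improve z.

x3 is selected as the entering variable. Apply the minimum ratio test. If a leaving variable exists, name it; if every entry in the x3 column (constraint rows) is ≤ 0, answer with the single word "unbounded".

s3

Ratios: row 1 (x1): 1/(1/2) = 2; row 2 (s2): 20/(5/2) = 8; row 3 (s3): 5/3 = 5/3; row 4 (s4): 24/2 = 12; row 5 (s5): 24/6 = 4.
Minimum ratio is in the s3 row, so s3 leaves.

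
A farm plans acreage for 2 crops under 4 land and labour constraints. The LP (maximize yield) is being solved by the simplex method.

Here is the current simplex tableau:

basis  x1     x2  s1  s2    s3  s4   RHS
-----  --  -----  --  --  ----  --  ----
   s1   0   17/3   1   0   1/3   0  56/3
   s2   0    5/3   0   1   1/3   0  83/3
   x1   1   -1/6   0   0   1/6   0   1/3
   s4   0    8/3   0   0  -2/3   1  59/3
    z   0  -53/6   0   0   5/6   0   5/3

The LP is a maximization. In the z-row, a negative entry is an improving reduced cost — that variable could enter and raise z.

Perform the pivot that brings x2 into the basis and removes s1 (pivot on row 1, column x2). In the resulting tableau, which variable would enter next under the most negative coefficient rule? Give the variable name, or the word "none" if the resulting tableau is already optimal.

none

Pivot element 17/3. New z-row = old z-row − (-53/6)·(row 1/(17/3)).
Updated z-row coefficients: x1: 0, x2: 0, s1: 53/34, s2: 0, s3: 23/17, s4: 0.
No coefficient is strictly negative; the tableau after this pivot is optimal.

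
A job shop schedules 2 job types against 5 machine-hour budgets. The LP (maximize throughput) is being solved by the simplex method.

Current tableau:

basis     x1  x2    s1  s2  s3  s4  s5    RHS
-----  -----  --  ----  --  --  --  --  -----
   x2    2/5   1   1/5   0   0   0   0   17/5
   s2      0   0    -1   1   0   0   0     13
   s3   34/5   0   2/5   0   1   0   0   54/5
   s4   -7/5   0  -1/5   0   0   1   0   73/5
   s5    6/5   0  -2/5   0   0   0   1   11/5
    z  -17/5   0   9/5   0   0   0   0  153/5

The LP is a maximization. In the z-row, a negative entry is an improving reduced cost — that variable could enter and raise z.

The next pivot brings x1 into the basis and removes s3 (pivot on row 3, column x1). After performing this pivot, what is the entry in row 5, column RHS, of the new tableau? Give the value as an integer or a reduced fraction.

Pivot element is row 3, column x1: 34/5.
Normalize row 3: new (row 3, RHS) = (54/5)/(34/5) = 27/17.
row 5 ← row 5 − (6/5)·(new row 3): 11/5 − (6/5)·(27/17) = 5/17.

5/17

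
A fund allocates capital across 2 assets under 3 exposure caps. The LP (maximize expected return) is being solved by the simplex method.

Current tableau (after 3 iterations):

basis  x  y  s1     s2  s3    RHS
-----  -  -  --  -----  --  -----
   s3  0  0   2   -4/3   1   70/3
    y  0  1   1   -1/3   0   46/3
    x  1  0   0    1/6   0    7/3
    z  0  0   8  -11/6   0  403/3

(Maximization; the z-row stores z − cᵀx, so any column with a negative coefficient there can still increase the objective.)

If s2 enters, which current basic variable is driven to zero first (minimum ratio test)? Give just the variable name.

x

Ratios: row 1 (s3): entry -4/3 ≤ 0, skip; row 2 (y): entry -1/3 ≤ 0, skip; row 3 (x): (7/3)/(1/6) = 14.
Minimum ratio 14 is in the x row, so x leaves.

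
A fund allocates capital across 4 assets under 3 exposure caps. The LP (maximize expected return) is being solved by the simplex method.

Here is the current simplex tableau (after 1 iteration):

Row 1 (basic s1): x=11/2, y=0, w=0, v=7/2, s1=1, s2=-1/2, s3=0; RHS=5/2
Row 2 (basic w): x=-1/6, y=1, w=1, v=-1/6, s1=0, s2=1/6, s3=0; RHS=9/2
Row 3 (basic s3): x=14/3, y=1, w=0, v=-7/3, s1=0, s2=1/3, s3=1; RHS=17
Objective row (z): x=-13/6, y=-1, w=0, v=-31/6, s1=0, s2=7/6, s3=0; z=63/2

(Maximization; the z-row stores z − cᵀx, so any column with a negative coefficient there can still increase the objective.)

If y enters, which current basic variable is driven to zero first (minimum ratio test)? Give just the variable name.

w

Ratios: row 1 (s1): entry 0 ≤ 0, skip; row 2 (w): (9/2)/1 = 9/2; row 3 (s3): 17/1 = 17.
Minimum ratio 9/2 is in the w row, so w leaves.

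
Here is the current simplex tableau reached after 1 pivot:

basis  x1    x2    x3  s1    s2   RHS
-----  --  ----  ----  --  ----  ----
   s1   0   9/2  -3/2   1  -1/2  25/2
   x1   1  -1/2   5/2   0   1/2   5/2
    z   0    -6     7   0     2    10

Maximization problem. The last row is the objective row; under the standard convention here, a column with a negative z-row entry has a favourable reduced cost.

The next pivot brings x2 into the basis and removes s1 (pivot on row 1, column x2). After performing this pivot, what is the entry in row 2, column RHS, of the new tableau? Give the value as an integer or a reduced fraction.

35/9

Pivot element is row 1, column x2: 9/2.
Normalize row 1: new (row 1, RHS) = (25/2)/(9/2) = 25/9.
row 2 ← row 2 − (-1/2)·(new row 1): 5/2 − (-1/2)·(25/9) = 35/9.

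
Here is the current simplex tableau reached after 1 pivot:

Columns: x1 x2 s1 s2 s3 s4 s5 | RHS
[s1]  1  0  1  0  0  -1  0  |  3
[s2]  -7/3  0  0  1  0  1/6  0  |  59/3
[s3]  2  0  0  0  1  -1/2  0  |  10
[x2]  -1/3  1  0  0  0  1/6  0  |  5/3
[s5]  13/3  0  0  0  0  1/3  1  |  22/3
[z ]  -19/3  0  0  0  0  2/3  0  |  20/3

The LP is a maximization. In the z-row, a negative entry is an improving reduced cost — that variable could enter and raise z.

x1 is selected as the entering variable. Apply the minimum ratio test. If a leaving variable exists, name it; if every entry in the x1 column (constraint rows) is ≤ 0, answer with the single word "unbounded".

Ratios: row 1 (s1): 3/1 = 3; row 2 (s2): entry -7/3 ≤ 0, skip; row 3 (s3): 10/2 = 5; row 4 (x2): entry -1/3 ≤ 0, skip; row 5 (s5): (22/3)/(13/3) = 22/13.
Minimum ratio is in the s5 row, so s5 leaves.

s5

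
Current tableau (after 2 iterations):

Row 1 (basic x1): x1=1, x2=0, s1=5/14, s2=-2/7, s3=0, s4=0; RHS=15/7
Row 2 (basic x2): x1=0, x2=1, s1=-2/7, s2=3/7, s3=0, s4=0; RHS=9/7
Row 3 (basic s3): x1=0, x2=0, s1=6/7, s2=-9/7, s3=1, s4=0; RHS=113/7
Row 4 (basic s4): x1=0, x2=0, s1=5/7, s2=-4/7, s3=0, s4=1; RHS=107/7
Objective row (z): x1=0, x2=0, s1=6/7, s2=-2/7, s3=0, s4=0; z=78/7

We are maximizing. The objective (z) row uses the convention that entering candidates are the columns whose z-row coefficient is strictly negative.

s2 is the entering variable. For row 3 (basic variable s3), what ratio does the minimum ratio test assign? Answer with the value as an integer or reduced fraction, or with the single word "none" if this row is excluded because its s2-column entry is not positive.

none

The s2 entry in row 3 is -9/7 ≤ 0, so this row gives no ratio.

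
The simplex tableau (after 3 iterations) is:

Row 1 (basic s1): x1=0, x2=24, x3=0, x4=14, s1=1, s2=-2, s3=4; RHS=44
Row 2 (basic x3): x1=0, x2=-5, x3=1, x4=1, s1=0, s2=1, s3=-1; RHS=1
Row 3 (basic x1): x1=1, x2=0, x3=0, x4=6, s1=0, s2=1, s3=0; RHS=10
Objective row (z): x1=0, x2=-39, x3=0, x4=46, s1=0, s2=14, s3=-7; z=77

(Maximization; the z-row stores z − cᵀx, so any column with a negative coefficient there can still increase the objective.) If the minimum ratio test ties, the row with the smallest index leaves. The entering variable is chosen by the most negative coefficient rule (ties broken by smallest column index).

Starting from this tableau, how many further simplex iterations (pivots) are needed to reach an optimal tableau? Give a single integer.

2

pivot: x2 in, s1 out → z = 297/2
pivot: s3 in, x2 out → z = 154
No improving column remains; optimal.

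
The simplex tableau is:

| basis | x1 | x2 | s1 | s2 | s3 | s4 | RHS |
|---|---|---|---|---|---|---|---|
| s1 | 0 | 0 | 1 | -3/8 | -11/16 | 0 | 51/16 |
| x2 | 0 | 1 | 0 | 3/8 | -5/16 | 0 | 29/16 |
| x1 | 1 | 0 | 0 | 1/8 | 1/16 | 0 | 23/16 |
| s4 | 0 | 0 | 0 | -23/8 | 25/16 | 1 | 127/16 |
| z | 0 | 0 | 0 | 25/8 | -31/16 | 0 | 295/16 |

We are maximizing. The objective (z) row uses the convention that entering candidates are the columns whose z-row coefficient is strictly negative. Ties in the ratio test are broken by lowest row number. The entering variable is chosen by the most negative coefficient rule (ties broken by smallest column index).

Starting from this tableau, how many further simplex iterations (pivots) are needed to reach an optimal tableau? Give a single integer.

pivot: s3 in, s4 out → z = 707/25
pivot: s2 in, x1 out → z = 91/3
No improving column remains; optimal.

2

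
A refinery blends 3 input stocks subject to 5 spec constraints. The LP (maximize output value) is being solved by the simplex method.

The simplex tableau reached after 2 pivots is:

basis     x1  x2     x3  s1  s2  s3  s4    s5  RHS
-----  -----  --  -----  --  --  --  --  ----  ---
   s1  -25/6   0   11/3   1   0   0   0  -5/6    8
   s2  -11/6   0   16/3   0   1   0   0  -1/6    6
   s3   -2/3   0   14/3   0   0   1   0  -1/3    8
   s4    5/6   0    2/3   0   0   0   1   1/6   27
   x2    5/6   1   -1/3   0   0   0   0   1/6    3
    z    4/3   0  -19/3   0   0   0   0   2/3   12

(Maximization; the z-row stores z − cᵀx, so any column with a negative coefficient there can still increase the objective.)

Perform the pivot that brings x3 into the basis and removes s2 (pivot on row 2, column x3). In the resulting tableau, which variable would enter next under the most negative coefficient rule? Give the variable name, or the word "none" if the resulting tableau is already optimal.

x1

Pivot element 16/3. New z-row = old z-row − (-19/3)·(row 2/(16/3)).
Updated z-row coefficients: x1: -27/32, x2: 0, x3: 0, s1: 0, s2: 19/16, s3: 0, s4: 0, s5: 15/32.
The most negative is -27/32 in column x1, so x1 would enter next.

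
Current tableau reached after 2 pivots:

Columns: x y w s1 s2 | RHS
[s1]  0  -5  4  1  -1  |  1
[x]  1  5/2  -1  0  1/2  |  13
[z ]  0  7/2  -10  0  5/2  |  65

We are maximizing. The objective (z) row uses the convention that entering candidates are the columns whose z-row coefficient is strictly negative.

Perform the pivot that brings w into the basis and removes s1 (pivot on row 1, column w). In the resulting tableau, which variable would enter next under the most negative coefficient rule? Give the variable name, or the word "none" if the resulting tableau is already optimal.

Pivot element 4. New z-row = old z-row − (-10)·(row 1/4).
Updated z-row coefficients: x: 0, y: -9, w: 0, s1: 5/2, s2: 0.
The most negative is -9 in column y, so y would enter next.

y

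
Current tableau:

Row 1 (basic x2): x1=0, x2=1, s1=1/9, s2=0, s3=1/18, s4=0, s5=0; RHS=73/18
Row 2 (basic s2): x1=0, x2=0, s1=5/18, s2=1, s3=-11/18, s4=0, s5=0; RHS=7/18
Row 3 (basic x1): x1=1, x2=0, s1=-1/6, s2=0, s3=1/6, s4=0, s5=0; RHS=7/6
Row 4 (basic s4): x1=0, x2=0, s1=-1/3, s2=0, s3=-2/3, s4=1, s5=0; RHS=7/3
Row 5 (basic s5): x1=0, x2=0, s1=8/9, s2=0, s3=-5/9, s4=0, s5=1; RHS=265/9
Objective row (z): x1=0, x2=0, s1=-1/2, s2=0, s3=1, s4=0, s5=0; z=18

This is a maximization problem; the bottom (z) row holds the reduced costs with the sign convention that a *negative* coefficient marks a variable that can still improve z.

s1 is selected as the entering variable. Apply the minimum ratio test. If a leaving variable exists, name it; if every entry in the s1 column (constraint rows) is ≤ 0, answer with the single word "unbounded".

s2

Ratios: row 1 (x2): (73/18)/(1/9) = 73/2; row 2 (s2): (7/18)/(5/18) = 7/5; row 3 (x1): entry -1/6 ≤ 0, skip; row 4 (s4): entry -1/3 ≤ 0, skip; row 5 (s5): (265/9)/(8/9) = 265/8.
Minimum ratio is in the s2 row, so s2 leaves.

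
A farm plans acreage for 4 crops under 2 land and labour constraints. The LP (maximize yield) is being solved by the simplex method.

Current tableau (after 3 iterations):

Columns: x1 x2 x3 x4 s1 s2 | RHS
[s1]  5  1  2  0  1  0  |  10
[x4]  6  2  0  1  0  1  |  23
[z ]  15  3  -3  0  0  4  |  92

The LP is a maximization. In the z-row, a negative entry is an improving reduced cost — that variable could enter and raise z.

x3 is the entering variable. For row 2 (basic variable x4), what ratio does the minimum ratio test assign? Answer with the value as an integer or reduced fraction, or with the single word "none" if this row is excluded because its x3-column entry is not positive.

none

The x3 entry in row 2 is 0 ≤ 0, so this row gives no ratio.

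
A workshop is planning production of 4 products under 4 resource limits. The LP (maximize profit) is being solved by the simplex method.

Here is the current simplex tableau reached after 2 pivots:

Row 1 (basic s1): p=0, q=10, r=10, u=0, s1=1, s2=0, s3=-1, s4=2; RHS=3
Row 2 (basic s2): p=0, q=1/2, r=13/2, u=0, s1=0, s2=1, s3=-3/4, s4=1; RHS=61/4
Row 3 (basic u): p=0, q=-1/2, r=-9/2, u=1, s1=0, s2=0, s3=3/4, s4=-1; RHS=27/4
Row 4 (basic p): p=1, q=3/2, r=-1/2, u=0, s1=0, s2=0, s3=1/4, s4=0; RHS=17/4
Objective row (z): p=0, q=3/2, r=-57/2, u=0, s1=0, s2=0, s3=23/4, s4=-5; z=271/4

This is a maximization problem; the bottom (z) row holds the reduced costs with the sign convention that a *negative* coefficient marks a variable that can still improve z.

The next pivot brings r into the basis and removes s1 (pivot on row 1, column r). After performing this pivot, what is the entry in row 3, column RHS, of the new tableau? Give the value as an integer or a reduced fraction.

Pivot element is row 1, column r: 10.
Normalize row 1: new (row 1, RHS) = 3/10 = 3/10.
row 3 ← row 3 − (-9/2)·(new row 1): 27/4 − (-9/2)·(3/10) = 81/10.

81/10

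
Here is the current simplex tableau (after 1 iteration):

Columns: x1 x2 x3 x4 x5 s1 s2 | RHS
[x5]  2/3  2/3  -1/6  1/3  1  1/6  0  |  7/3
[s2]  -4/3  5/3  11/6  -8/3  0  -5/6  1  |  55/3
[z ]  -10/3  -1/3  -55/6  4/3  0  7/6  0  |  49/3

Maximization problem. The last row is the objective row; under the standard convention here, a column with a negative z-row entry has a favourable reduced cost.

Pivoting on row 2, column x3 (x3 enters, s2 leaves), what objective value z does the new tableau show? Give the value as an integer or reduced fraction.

Minimum ratio for x3: (55/3)/(11/6) = 10.
z changes by −(z-row coeff of x3)·ratio = −(-55/6)·10 = 275/3.
New z = 49/3 + (275/3) = 108.

108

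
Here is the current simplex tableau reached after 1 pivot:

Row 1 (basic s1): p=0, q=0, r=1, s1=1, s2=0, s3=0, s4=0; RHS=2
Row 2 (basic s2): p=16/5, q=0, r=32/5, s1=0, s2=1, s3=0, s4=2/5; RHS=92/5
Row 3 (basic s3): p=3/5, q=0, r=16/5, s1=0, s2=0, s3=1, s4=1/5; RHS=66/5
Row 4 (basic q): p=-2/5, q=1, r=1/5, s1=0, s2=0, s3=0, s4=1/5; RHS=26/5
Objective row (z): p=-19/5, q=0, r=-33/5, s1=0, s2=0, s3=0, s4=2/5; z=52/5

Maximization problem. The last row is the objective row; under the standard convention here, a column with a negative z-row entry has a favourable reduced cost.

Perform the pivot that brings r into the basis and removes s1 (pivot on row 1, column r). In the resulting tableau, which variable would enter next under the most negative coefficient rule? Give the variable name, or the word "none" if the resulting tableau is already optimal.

Pivot element 1. New z-row = old z-row − (-33/5)·(row 1/1).
Updated z-row coefficients: p: -19/5, q: 0, r: 0, s1: 33/5, s2: 0, s3: 0, s4: 2/5.
The most negative is -19/5 in column p, so p would enter next.

p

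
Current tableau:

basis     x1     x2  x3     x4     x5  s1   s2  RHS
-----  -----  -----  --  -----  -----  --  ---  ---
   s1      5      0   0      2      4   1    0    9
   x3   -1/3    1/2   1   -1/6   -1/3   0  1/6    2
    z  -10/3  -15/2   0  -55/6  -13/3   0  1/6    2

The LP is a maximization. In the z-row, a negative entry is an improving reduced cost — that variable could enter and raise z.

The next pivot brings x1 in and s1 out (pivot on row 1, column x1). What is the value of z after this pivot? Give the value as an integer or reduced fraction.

8

Minimum ratio for x1: 9/5 = 9/5.
z changes by −(z-row coeff of x1)·ratio = −(-10/3)·(9/5) = 6.
New z = 2 + 6 = 8.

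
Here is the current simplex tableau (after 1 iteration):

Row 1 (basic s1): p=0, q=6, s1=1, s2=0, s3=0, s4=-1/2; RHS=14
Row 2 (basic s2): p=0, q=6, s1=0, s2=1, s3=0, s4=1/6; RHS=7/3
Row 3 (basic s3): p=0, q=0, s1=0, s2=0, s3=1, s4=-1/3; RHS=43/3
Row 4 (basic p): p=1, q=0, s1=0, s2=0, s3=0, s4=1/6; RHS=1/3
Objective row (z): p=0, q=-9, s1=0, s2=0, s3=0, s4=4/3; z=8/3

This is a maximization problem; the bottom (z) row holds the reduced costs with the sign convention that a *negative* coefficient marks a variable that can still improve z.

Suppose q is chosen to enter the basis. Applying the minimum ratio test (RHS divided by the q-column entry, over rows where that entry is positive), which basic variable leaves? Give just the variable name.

Ratios: row 1 (s1): 14/6 = 7/3; row 2 (s2): (7/3)/6 = 7/18; row 3 (s3): entry 0 ≤ 0, skip; row 4 (p): entry 0 ≤ 0, skip.
Minimum ratio 7/18 is in the s2 row, so s2 leaves.

s2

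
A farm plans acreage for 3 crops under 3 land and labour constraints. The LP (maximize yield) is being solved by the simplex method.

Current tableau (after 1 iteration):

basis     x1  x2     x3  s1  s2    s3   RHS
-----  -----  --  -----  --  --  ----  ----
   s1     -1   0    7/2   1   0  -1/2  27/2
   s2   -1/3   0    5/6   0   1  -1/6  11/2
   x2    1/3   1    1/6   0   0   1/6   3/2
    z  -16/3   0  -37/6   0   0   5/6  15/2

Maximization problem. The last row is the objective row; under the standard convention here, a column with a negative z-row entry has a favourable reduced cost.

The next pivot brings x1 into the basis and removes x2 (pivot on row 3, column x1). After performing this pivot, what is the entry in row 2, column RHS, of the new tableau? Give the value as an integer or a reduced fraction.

7

Pivot element is row 3, column x1: 1/3.
Normalize row 3: new (row 3, RHS) = (3/2)/(1/3) = 9/2.
row 2 ← row 2 − (-1/3)·(new row 3): 11/2 − (-1/3)·(9/2) = 7.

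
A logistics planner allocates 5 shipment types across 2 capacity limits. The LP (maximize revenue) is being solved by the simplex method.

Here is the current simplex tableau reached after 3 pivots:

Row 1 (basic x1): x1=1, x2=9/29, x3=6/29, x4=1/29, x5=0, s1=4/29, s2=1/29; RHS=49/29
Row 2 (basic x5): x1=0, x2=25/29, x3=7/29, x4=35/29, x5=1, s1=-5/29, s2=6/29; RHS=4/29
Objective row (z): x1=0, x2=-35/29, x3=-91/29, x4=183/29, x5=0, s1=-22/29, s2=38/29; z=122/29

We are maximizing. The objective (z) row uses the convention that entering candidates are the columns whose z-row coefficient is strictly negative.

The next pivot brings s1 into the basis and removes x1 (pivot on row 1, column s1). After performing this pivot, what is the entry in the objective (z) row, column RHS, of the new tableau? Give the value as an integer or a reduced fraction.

27/2

Pivot element is row 1, column s1: 4/29.
Normalize row 1: new (row 1, RHS) = (49/29)/(4/29) = 49/4.
z-row ← z-row − (-22/29)·(new row 1): 122/29 − (-22/29)·(49/4) = 27/2.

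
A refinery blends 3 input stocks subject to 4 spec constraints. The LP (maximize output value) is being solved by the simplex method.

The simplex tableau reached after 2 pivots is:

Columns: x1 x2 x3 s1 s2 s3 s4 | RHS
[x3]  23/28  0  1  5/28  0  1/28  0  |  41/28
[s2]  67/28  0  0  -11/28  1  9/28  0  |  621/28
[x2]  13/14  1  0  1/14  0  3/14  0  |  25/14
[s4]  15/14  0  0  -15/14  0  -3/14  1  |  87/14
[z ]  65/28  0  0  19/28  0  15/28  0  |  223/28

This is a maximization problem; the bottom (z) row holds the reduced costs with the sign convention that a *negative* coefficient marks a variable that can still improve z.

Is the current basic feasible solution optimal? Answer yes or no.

No objective-row coefficient is strictly negative, so no entering variable exists; the tableau is optimal.

yes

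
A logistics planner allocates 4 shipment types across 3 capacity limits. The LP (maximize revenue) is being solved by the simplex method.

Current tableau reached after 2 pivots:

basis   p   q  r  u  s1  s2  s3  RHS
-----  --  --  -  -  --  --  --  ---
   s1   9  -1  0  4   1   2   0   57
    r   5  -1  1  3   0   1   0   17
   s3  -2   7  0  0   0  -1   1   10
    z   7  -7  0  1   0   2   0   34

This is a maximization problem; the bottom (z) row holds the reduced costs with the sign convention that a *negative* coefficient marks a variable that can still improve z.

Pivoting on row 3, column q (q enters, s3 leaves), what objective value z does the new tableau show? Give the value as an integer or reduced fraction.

Minimum ratio for q: 10/7 = 10/7.
z changes by −(z-row coeff of q)·ratio = −(-7)·(10/7) = 10.
New z = 34 + 10 = 44.

44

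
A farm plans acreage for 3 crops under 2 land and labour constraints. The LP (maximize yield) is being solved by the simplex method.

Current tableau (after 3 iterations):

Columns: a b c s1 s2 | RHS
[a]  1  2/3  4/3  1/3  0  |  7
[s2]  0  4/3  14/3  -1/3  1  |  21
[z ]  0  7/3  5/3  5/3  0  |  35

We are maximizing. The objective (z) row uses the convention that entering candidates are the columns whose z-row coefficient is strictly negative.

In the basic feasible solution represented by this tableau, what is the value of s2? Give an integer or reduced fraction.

21

s2 is basic (row 2); its value is the RHS of that row: 21.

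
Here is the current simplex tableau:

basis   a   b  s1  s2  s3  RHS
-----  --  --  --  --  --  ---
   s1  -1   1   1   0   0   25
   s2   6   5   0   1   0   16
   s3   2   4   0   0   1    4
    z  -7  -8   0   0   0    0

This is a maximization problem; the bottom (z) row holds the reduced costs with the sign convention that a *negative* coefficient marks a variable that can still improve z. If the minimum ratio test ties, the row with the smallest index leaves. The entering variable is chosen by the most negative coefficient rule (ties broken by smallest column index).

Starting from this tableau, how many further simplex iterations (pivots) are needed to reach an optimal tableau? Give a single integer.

pivot: b in, s3 out → z = 8
pivot: a in, b out → z = 14
No improving column remains; optimal.

2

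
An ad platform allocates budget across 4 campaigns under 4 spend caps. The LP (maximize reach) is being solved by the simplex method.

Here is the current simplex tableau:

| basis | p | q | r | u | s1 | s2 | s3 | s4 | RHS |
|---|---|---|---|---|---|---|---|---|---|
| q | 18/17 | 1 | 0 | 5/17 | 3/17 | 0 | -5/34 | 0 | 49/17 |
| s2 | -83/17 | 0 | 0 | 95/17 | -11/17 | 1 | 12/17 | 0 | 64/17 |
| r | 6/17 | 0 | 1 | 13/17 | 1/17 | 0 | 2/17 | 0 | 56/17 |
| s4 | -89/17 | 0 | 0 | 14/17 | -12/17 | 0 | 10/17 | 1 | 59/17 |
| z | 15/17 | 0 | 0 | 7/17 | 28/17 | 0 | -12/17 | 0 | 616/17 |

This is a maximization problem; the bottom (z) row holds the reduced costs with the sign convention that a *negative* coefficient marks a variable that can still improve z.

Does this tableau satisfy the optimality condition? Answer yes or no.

Column s3 has objective-row coefficient -12/17, which is negative; an improving pivot exists, so not yet optimal.

no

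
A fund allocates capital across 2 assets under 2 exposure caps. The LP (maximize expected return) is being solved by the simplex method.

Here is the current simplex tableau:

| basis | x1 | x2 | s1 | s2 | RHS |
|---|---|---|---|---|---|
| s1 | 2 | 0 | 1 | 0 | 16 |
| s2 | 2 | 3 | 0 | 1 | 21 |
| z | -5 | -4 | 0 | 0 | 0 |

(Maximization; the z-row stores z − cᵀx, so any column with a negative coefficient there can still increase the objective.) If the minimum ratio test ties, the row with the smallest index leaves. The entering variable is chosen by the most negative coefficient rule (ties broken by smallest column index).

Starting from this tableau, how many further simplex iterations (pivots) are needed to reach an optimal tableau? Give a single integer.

2

pivot: x1 in, s1 out → z = 40
pivot: x2 in, s2 out → z = 140/3
No improving column remains; optimal.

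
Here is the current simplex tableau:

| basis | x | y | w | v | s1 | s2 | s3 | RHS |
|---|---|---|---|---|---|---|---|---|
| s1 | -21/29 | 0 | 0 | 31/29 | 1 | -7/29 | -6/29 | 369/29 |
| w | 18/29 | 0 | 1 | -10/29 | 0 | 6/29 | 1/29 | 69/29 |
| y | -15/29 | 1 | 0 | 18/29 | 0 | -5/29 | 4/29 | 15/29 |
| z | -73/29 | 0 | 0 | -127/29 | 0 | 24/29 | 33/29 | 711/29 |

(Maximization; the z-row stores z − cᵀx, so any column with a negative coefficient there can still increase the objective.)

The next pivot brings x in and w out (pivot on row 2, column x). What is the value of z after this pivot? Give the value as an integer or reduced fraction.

205/6

Minimum ratio for x: (69/29)/(18/29) = 23/6.
z changes by −(z-row coeff of x)·ratio = −(-73/29)·(23/6) = 1679/174.
New z = 711/29 + (1679/174) = 205/6.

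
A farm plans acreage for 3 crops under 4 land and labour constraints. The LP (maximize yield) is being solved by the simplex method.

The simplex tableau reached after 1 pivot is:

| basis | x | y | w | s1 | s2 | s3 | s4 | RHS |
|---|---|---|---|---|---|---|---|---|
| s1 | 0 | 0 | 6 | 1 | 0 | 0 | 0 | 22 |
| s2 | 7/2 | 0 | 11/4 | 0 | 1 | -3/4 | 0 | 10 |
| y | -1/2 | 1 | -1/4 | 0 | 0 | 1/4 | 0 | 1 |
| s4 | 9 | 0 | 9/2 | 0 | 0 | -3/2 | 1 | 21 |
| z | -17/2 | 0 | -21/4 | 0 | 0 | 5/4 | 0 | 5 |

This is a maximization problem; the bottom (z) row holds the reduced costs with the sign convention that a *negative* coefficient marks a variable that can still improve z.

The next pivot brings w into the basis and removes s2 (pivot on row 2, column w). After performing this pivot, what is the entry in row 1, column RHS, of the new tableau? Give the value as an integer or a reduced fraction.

2/11

Pivot element is row 2, column w: 11/4.
Normalize row 2: new (row 2, RHS) = 10/(11/4) = 40/11.
row 1 ← row 1 − 6·(new row 2): 22 − 6·(40/11) = 2/11.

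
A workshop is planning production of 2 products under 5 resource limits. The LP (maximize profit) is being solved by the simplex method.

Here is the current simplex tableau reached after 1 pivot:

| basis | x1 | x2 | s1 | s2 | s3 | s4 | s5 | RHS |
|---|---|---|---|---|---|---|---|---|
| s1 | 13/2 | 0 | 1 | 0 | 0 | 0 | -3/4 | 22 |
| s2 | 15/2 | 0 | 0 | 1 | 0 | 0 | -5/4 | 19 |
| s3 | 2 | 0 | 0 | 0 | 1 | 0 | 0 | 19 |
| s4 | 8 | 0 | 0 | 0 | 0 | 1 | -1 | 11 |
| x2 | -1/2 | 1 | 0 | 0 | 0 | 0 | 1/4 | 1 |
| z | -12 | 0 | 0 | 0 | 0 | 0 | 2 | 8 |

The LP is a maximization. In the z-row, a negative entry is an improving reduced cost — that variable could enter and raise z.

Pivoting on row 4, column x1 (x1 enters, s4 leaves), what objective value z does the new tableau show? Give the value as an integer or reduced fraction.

49/2

Minimum ratio for x1: 11/8 = 11/8.
z changes by −(z-row coeff of x1)·ratio = −(-12)·(11/8) = 33/2.
New z = 8 + (33/2) = 49/2.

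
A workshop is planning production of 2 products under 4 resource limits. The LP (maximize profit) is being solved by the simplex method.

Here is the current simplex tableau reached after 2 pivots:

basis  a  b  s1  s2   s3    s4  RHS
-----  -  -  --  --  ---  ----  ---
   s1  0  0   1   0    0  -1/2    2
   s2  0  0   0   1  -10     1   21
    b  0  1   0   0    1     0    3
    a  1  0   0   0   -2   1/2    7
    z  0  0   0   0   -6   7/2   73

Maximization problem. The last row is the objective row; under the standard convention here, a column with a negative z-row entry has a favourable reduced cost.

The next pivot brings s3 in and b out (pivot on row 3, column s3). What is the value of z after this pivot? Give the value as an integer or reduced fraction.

Minimum ratio for s3: 3/1 = 3.
z changes by −(z-row coeff of s3)·ratio = −(-6)·3 = 18.
New z = 73 + 18 = 91.

91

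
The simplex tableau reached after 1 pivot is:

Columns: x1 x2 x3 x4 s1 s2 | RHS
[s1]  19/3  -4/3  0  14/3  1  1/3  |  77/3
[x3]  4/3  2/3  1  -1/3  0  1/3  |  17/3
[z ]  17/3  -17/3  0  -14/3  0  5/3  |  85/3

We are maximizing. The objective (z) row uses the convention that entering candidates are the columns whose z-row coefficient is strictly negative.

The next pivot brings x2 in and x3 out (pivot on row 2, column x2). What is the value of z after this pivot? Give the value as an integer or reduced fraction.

Minimum ratio for x2: (17/3)/(2/3) = 17/2.
z changes by −(z-row coeff of x2)·ratio = −(-17/3)·(17/2) = 289/6.
New z = 85/3 + (289/6) = 153/2.

153/2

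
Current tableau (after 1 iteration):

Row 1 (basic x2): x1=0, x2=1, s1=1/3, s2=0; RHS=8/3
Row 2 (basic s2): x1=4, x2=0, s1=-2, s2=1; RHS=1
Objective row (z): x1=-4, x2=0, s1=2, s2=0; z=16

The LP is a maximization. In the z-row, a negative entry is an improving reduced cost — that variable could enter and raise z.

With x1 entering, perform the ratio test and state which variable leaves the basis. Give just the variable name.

Ratios: row 1 (x2): entry 0 ≤ 0, skip; row 2 (s2): 1/4 = 1/4.
Minimum ratio 1/4 is in the s2 row, so s2 leaves.

s2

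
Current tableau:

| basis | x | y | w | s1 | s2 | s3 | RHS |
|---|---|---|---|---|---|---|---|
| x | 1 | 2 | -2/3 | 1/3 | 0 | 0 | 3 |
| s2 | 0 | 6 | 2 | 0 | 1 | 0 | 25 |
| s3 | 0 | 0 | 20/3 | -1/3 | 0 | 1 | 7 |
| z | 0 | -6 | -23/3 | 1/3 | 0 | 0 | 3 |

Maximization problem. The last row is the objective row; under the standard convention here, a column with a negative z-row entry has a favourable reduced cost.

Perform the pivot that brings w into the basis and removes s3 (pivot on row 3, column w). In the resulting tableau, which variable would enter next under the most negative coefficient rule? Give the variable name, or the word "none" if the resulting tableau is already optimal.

Pivot element 20/3. New z-row = old z-row − (-23/3)·(row 3/(20/3)).
Updated z-row coefficients: x: 0, y: -6, w: 0, s1: -1/20, s2: 0, s3: 23/20.
The most negative is -6 in column y, so y would enter next.

y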